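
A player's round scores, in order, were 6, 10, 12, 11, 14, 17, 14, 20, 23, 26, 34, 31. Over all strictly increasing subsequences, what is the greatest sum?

162

Let S[i] be the best sum of a strictly increasing subsequence ending at i:
i:       1   2   3   4   5   6   7   8   9  10  11  12
a[i]:    6  10  12  11  14  17  14  20  23  26  34  31
S:       6  16  28  27  42  59  42  79 102 128 162 159
Maximum is 162 (e.g. 6 + 10 + 12 + 14 + 17 + 20 + 23 + 26 + 34).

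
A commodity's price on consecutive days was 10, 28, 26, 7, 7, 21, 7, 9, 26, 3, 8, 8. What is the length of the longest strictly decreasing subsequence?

5

Negate each value so 'decreasing' becomes 'increasing', then run patience tails on the negated sequence:
-10 → extends → [-10]
-28 → replaces -10 → [-28]
-26 → extends → [-28, -26]
-7 → extends → [-28, -26, -7]
-7 → already a tail → [-28, -26, -7]
-21 → replaces -7 → [-28, -26, -21]
-7 → extends → [-28, -26, -21, -7]
-9 → replaces -7 → [-28, -26, -21, -9]
-26 → already a tail → [-28, -26, -21, -9]
-3 → extends → [-28, -26, -21, -9, -3]
-8 → replaces -3 → [-28, -26, -21, -9, -8]
-8 → already a tail → [-28, -26, -21, -9, -8]
Five tails, so the longest strictly decreasing subsequence of the original has length 5.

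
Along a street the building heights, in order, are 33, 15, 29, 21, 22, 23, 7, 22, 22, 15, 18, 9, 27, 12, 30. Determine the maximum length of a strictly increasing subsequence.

6

Track the smallest tail for each achievable length (strict):
33 → extends → [33]
15 → replaces 33 → [15]
29 → extends → [15, 29]
21 → replaces 29 → [15, 21]
22 → extends → [15, 21, 22]
23 → extends → [15, 21, 22, 23]
7 → replaces 15 → [7, 21, 22, 23]
22 → already a tail → [7, 21, 22, 23]
22 → already a tail → [7, 21, 22, 23]
15 → replaces 21 → [7, 15, 22, 23]
18 → replaces 22 → [7, 15, 18, 23]
9 → replaces 15 → [7, 9, 18, 23]
27 → extends → [7, 9, 18, 23, 27]
12 → replaces 18 → [7, 9, 12, 23, 27]
30 → extends → [7, 9, 12, 23, 27, 30]
Six tails, so the longest strictly increasing subsequence has length 6 (e.g. 15, 21, 22, 23, 27, 30).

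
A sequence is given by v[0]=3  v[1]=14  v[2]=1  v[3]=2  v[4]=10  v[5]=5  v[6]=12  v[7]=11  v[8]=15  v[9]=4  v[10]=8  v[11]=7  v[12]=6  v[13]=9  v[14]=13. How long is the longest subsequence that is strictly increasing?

6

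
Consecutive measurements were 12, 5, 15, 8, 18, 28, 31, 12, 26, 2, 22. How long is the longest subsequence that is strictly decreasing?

3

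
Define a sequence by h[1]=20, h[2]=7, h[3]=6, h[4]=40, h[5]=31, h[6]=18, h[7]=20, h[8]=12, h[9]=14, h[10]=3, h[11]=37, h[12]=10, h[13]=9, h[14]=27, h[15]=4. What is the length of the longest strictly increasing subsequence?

4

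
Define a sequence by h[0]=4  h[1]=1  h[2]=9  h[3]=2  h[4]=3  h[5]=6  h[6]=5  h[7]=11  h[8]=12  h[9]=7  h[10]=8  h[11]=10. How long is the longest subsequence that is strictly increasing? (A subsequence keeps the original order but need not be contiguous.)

Track the smallest tail for each achievable length (strict):
4 → extends → [4]
1 → replaces 4 → [1]
9 → extends → [1, 9]
2 → replaces 9 → [1, 2]
3 → extends → [1, 2, 3]
6 → extends → [1, 2, 3, 6]
5 → replaces 6 → [1, 2, 3, 5]
11 → extends → [1, 2, 3, 5, 11]
12 → extends → [1, 2, 3, 5, 11, 12]
7 → replaces 11 → [1, 2, 3, 5, 7, 12]
8 → replaces 12 → [1, 2, 3, 5, 7, 8]
10 → extends → [1, 2, 3, 5, 7, 8, 10]
Seven tails, so the longest strictly increasing subsequence has length 7 (e.g. 1, 2, 3, 6, 7, 8, 10).

7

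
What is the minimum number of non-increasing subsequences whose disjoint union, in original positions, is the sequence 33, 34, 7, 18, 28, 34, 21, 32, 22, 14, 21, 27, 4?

5

Place each on the leftmost legal pile:
33 → new pile 1 (tops now [33])
34 → new pile 2 (tops now [33, 34])
7 → pile 1 (tops now [7, 34])
18 → pile 2 (tops now [7, 18])
28 → new pile 3 (tops now [7, 18, 28])
34 → new pile 4 (tops now [7, 18, 28, 34])
21 → pile 3 (tops now [7, 18, 21, 34])
32 → pile 4 (tops now [7, 18, 21, 32])
22 → pile 4 (tops now [7, 18, 21, 22])
14 → pile 2 (tops now [7, 14, 21, 22])
21 → pile 3 (tops now [7, 14, 21, 22])
27 → new pile 5 (tops now [7, 14, 21, 22, 27])
4 → pile 1 (tops now [4, 14, 21, 22, 27])
Five piles.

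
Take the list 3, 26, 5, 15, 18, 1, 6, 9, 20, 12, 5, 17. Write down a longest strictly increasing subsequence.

3, 5, 6, 9, 12, 17

Patience tails give the LIS length; then backtrack through the dp parents:
3 → extends → [3]
26 → extends → [3, 26]
5 → replaces 26 → [3, 5]
15 → extends → [3, 5, 15]
18 → extends → [3, 5, 15, 18]
1 → replaces 3 → [1, 5, 15, 18]
6 → replaces 15 → [1, 5, 6, 18]
9 → replaces 18 → [1, 5, 6, 9]
20 → extends → [1, 5, 6, 9, 20]
12 → replaces 20 → [1, 5, 6, 9, 12]
5 → already a tail → [1, 5, 6, 9, 12]
17 → extends → [1, 5, 6, 9, 12, 17]
Length 6; one witness is 3, 5, 6, 9, 12, 17.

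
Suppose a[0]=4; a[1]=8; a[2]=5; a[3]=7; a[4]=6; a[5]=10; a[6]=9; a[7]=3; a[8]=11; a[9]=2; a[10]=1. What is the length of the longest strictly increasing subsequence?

5

Track the smallest tail for each achievable length (strict):
4 → extends → [4]
8 → extends → [4, 8]
5 → replaces 8 → [4, 5]
7 → extends → [4, 5, 7]
6 → replaces 7 → [4, 5, 6]
10 → extends → [4, 5, 6, 10]
9 → replaces 10 → [4, 5, 6, 9]
3 → replaces 4 → [3, 5, 6, 9]
11 → extends → [3, 5, 6, 9, 11]
2 → replaces 3 → [2, 5, 6, 9, 11]
1 → replaces 2 → [1, 5, 6, 9, 11]
Five tails, so the longest strictly increasing subsequence has length 5 (e.g. 4, 5, 7, 10, 11).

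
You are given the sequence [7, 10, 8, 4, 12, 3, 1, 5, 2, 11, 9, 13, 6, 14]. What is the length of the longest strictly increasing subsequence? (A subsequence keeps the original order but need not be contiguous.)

5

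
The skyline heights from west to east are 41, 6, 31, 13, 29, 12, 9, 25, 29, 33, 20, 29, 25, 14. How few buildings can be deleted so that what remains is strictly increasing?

9

Fewest deletions = n − (longest strictly increasing subsequence).
Patience tails:
41 → extends → [41]
6 → replaces 41 → [6]
31 → extends → [6, 31]
13 → replaces 31 → [6, 13]
29 → extends → [6, 13, 29]
12 → replaces 13 → [6, 12, 29]
9 → replaces 12 → [6, 9, 29]
25 → replaces 29 → [6, 9, 25]
29 → extends → [6, 9, 25, 29]
33 → extends → [6, 9, 25, 29, 33]
20 → replaces 25 → [6, 9, 20, 29, 33]
29 → already a tail → [6, 9, 20, 29, 33]
25 → replaces 29 → [6, 9, 20, 25, 33]
14 → replaces 20 → [6, 9, 14, 25, 33]
Longest strictly increasing subsequence has length 5, so deletions = 14 − 5 = 9.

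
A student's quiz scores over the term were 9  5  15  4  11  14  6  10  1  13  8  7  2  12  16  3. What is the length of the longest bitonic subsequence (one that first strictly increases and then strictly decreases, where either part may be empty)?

7

inc[i] = longest strictly increasing subsequence ending at i; dec[i] = longest strictly decreasing subsequence starting at i:
i:      1  2  3  4  5  6  7  8  9 10 11 12 13 14 15 16
a[i]:   9  5 15  4 11 14  6 10  1 13  8  7  2 12 16  3
inc:    1  1  2  1  2  3  2  3  1  4  3  3  2  4  5  3
dec:    4  3  6  2  5  5  2  4  1  4  3  2  1  2  2  1
Best peak at i=3 (value 15): inc=2, dec=6, length 2+6−1 = 7.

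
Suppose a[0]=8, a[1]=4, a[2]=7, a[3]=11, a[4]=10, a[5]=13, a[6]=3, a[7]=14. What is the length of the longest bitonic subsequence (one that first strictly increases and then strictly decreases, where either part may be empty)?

inc[i] = longest strictly increasing subsequence ending at i; dec[i] = longest strictly decreasing subsequence starting at i:
i:      0  1  2  3  4  5  6  7
a[i]:   8  4  7 11 10 13  3 14
inc:    1  1  2  3  3  4  1  5
dec:    3  2  2  3  2  2  1  1
Best peak at i=3 (value 11): inc=3, dec=3, length 3+3−1 = 5.

5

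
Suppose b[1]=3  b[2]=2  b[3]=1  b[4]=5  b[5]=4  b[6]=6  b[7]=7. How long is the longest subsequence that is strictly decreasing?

Let dp[i] be the longest strictly decreasing subsequence ending at i:
i:     1 2 3 4 5 6 7
b[i]:  3 2 1 5 4 6 7
dp:    1 2 3 1 2 1 1
Maximum is 3.

3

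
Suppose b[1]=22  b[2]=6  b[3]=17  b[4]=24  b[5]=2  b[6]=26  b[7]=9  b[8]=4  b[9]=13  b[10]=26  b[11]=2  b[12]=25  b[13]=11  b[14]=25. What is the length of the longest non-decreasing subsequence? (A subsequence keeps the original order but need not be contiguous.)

5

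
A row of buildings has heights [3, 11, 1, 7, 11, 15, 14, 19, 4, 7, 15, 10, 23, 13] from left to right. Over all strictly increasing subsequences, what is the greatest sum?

Let S[i] be the best sum of a strictly increasing subsequence ending at i:
i:      1  2  3  4  5  6  7  8  9 10 11 12 13 14
a[i]:   3 11  1  7 11 15 14 19  4  7 15 10 23 13
S:      3 14  1 10 21 36 35 55  7 14 50 24 78 37
Maximum is 78 (e.g. 3 + 7 + 11 + 15 + 19 + 23).

78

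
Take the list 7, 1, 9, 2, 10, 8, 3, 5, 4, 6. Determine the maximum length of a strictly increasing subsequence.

5

Let dp[i] be the length of the longest such subsequence ending at index i:
i:      1  2  3  4  5  6  7  8  9 10
a[i]:   7  1  9  2 10  8  3  5  4  6
dp:     1  1  2  2  3  3  3  4  4  5
Maximum dp value is 5.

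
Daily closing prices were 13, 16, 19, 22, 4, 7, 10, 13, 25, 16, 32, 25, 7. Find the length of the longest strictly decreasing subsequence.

Let dp[i] be the longest strictly decreasing subsequence ending at i:
i:      1  2  3  4  5  6  7  8  9 10 11 12 13
a[i]:  13 16 19 22  4  7 10 13 25 16 32 25  7
dp:     1  1  1  1  2  2  2  2  1  2  1  2  3
Maximum is 3.

3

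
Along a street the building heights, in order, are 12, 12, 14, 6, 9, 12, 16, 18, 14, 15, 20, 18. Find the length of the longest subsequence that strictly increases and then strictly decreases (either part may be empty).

inc[i] = longest strictly increasing subsequence ending at i; dec[i] = longest strictly decreasing subsequence starting at i:
i:      1  2  3  4  5  6  7  8  9 10 11 12
a[i]:  12 12 14  6  9 12 16 18 14 15 20 18
inc:    1  1  2  1  2  3  4  5  4  5  6  6
dec:    2  2  2  1  1  1  2  2  1  1  2  1
Best peak at i=11 (value 20): inc=6, dec=2, length 6+2−1 = 7.

7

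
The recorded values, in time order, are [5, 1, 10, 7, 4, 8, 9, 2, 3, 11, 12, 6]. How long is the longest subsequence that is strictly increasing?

6

Track the smallest tail for each achievable length (strict):
5 → extends → [5]
1 → replaces 5 → [1]
10 → extends → [1, 10]
7 → replaces 10 → [1, 7]
4 → replaces 7 → [1, 4]
8 → extends → [1, 4, 8]
9 → extends → [1, 4, 8, 9]
2 → replaces 4 → [1, 2, 8, 9]
3 → replaces 8 → [1, 2, 3, 9]
11 → extends → [1, 2, 3, 9, 11]
12 → extends → [1, 2, 3, 9, 11, 12]
6 → replaces 9 → [1, 2, 3, 6, 11, 12]
Six tails, so the longest strictly increasing subsequence has length 6 (e.g. 5, 7, 8, 9, 11, 12).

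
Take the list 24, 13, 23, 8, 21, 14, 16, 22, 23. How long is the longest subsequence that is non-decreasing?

Track the smallest tail for each achievable length (allowing ties):
24 → extends → [24]
13 → replaces 24 → [13]
23 → extends → [13, 23]
8 → replaces 13 → [8, 23]
21 → replaces 23 → [8, 21]
14 → replaces 21 → [8, 14]
16 → extends → [8, 14, 16]
22 → extends → [8, 14, 16, 22]
23 → extends → [8, 14, 16, 22, 23]
Five tails, so the longest non-decreasing subsequence has length 5 (e.g. 13, 14, 16, 22, 23).

5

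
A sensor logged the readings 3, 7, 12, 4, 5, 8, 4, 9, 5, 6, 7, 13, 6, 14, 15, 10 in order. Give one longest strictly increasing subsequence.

Patience tails give the LIS length; then backtrack through the dp parents:
3 → extends → [3]
7 → extends → [3, 7]
12 → extends → [3, 7, 12]
4 → replaces 7 → [3, 4, 12]
5 → replaces 12 → [3, 4, 5]
8 → extends → [3, 4, 5, 8]
4 → already a tail → [3, 4, 5, 8]
9 → extends → [3, 4, 5, 8, 9]
5 → already a tail → [3, 4, 5, 8, 9]
6 → replaces 8 → [3, 4, 5, 6, 9]
7 → replaces 9 → [3, 4, 5, 6, 7]
13 → extends → [3, 4, 5, 6, 7, 13]
6 → already a tail → [3, 4, 5, 6, 7, 13]
14 → extends → [3, 4, 5, 6, 7, 13, 14]
15 → extends → [3, 4, 5, 6, 7, 13, 14, 15]
10 → replaces 13 → [3, 4, 5, 6, 7, 10, 14, 15]
Length 8; one witness is 3, 4, 5, 8, 9, 13, 14, 15.

3, 4, 5, 8, 9, 13, 14, 15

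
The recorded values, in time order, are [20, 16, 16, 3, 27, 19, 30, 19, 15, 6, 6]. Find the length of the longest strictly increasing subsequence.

3

Track the smallest tail for each achievable length (strict):
20 → extends → [20]
16 → replaces 20 → [16]
16 → already a tail → [16]
3 → replaces 16 → [3]
27 → extends → [3, 27]
19 → replaces 27 → [3, 19]
30 → extends → [3, 19, 30]
19 → already a tail → [3, 19, 30]
15 → replaces 19 → [3, 15, 30]
6 → replaces 15 → [3, 6, 30]
6 → already a tail → [3, 6, 30]
Three tails, so the longest strictly increasing subsequence has length 3 (e.g. 20, 27, 30).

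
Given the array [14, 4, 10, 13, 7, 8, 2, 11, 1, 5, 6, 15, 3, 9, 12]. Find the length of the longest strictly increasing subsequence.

5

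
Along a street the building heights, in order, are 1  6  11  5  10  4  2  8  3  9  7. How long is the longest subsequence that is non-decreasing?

4

Let dp[i] be the length of the longest such subsequence ending at index i:
i:      1  2  3  4  5  6  7  8  9 10 11
a[i]:   1  6 11  5 10  4  2  8  3  9  7
dp:     1  2  3  2  3  2  2  3  3  4  4
Maximum dp value is 4.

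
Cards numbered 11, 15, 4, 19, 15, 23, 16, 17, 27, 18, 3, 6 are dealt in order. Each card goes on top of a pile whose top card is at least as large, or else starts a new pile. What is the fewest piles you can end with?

The minimum number of non-increasing subsequences covering a sequence equals the length of its longest strictly increasing subsequence.
LIS length is 5 (e.g. 11, 15, 19, 23, 27), so 5 piles are needed.

5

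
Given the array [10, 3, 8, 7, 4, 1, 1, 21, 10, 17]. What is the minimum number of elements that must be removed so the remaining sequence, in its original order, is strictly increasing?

6

Fewest deletions = n − (longest strictly increasing subsequence).
Patience tails:
10 → extends → [10]
3 → replaces 10 → [3]
8 → extends → [3, 8]
7 → replaces 8 → [3, 7]
4 → replaces 7 → [3, 4]
1 → replaces 3 → [1, 4]
1 → already a tail → [1, 4]
21 → extends → [1, 4, 21]
10 → replaces 21 → [1, 4, 10]
17 → extends → [1, 4, 10, 17]
Longest strictly increasing subsequence has length 4, so deletions = 10 − 4 = 6.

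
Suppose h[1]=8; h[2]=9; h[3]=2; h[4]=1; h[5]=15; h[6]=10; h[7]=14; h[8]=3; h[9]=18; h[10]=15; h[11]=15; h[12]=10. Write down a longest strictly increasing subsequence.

Patience tails give the LIS length; then backtrack through the dp parents:
8 → extends → [8]
9 → extends → [8, 9]
2 → replaces 8 → [2, 9]
1 → replaces 2 → [1, 9]
15 → extends → [1, 9, 15]
10 → replaces 15 → [1, 9, 10]
14 → extends → [1, 9, 10, 14]
3 → replaces 9 → [1, 3, 10, 14]
18 → extends → [1, 3, 10, 14, 18]
15 → replaces 18 → [1, 3, 10, 14, 15]
15 → already a tail → [1, 3, 10, 14, 15]
10 → already a tail → [1, 3, 10, 14, 15]
Length 5; one witness is 8, 9, 10, 14, 18.

8, 9, 10, 14, 18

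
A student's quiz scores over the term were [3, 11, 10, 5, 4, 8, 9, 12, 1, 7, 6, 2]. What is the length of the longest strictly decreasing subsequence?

6

Negate each value so 'decreasing' becomes 'increasing', then run patience tails on the negated sequence:
-3 → extends → [-3]
-11 → replaces -3 → [-11]
-10 → extends → [-11, -10]
-5 → extends → [-11, -10, -5]
-4 → extends → [-11, -10, -5, -4]
-8 → replaces -5 → [-11, -10, -8, -4]
-9 → replaces -8 → [-11, -10, -9, -4]
-12 → replaces -11 → [-12, -10, -9, -4]
-1 → extends → [-12, -10, -9, -4, -1]
-7 → replaces -4 → [-12, -10, -9, -7, -1]
-6 → replaces -1 → [-12, -10, -9, -7, -6]
-2 → extends → [-12, -10, -9, -7, -6, -2]
Six tails, so the longest strictly decreasing subsequence of the original has length 6.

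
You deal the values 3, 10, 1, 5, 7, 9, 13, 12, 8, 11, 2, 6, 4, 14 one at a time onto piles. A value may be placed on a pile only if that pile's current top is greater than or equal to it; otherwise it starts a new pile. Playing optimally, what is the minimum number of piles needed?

6

The minimum number of non-increasing subsequences covering a sequence equals the length of its longest strictly increasing subsequence.
LIS length is 6 (e.g. 3, 5, 7, 9, 13, 14), so 6 piles are needed.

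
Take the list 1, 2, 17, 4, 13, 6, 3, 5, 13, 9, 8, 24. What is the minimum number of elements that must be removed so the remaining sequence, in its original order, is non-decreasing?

Fewest deletions = n − (longest non-decreasing subsequence).
Patience tails:
1 → extends → [1]
2 → extends → [1, 2]
17 → extends → [1, 2, 17]
4 → replaces 17 → [1, 2, 4]
13 → extends → [1, 2, 4, 13]
6 → replaces 13 → [1, 2, 4, 6]
3 → replaces 4 → [1, 2, 3, 6]
5 → replaces 6 → [1, 2, 3, 5]
13 → extends → [1, 2, 3, 5, 13]
9 → replaces 13 → [1, 2, 3, 5, 9]
8 → replaces 9 → [1, 2, 3, 5, 8]
24 → extends → [1, 2, 3, 5, 8, 24]
Longest non-decreasing subsequence has length 6, so deletions = 12 − 6 = 6.

6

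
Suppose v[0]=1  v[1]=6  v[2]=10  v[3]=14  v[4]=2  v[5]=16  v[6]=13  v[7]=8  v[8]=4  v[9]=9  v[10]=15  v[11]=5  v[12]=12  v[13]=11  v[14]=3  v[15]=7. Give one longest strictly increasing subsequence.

1, 6, 10, 14, 16

Patience tails give the LIS length; then backtrack through the dp parents:
1 → extends → [1]
6 → extends → [1, 6]
10 → extends → [1, 6, 10]
14 → extends → [1, 6, 10, 14]
2 → replaces 6 → [1, 2, 10, 14]
16 → extends → [1, 2, 10, 14, 16]
13 → replaces 14 → [1, 2, 10, 13, 16]
8 → replaces 10 → [1, 2, 8, 13, 16]
4 → replaces 8 → [1, 2, 4, 13, 16]
9 → replaces 13 → [1, 2, 4, 9, 16]
15 → replaces 16 → [1, 2, 4, 9, 15]
5 → replaces 9 → [1, 2, 4, 5, 15]
12 → replaces 15 → [1, 2, 4, 5, 12]
11 → replaces 12 → [1, 2, 4, 5, 11]
3 → replaces 4 → [1, 2, 3, 5, 11]
7 → replaces 11 → [1, 2, 3, 5, 7]
Length 5; one witness is 1, 6, 10, 14, 16.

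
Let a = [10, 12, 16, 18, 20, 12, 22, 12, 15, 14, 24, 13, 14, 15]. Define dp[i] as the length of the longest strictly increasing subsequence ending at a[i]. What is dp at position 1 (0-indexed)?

2

dp[i] = 1 + max{dp[j] : j<i, a[j]<a[i]} (or 1 if no such j):
i:      0  1  2  3  4  5  6  7  8  9 10 11 12 13
a[i]:  10 12 16 18 20 12 22 12 15 14 24 13 14 15
dp:     1  2  3  4  5  2  6  2  3  3  7  3  4  5
At index 1 the value is 2.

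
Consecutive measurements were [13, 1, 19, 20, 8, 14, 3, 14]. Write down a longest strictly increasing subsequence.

Patience tails give the LIS length; then backtrack through the dp parents:
13 → extends → [13]
1 → replaces 13 → [1]
19 → extends → [1, 19]
20 → extends → [1, 19, 20]
8 → replaces 19 → [1, 8, 20]
14 → replaces 20 → [1, 8, 14]
3 → replaces 8 → [1, 3, 14]
14 → already a tail → [1, 3, 14]
Length 3; one witness is 13, 19, 20.

13, 19, 20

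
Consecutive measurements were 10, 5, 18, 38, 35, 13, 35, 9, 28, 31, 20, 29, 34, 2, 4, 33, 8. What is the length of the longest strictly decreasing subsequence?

Let dp[i] be the longest strictly decreasing subsequence ending at i:
i:      1  2  3  4  5  6  7  8  9 10 11 12 13 14 15 16 17
a[i]:  10  5 18 38 35 13 35  9 28 31 20 29 34  2  4 33  8
dp:     1  2  1  1  2  3  2  4  3  3  4  4  3  5  5  4  5
Maximum is 5.

5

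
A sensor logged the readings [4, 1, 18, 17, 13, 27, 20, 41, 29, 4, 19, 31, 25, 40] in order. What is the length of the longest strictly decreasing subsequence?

4

Let dp[i] be the longest strictly decreasing subsequence ending at i:
i:      1  2  3  4  5  6  7  8  9 10 11 12 13 14
a[i]:   4  1 18 17 13 27 20 41 29  4 19 31 25 40
dp:     1  2  1  2  3  1  2  1  2  4  3  2  3  2
Maximum is 4.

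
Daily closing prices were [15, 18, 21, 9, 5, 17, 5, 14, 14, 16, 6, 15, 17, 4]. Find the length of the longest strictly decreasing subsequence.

5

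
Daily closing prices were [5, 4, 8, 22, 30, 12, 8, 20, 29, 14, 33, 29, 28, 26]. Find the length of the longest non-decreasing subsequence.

6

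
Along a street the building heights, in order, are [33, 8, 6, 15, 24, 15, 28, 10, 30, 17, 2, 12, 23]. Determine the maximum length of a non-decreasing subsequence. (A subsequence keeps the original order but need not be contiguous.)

Track the smallest tail for each achievable length (allowing ties):
33 → extends → [33]
8 → replaces 33 → [8]
6 → replaces 8 → [6]
15 → extends → [6, 15]
24 → extends → [6, 15, 24]
15 → replaces 24 → [6, 15, 15]
28 → extends → [6, 15, 15, 28]
10 → replaces 15 → [6, 10, 15, 28]
30 → extends → [6, 10, 15, 28, 30]
17 → replaces 28 → [6, 10, 15, 17, 30]
2 → replaces 6 → [2, 10, 15, 17, 30]
12 → replaces 15 → [2, 10, 12, 17, 30]
23 → replaces 30 → [2, 10, 12, 17, 23]
Five tails, so the longest non-decreasing subsequence has length 5 (e.g. 8, 15, 24, 28, 30).

5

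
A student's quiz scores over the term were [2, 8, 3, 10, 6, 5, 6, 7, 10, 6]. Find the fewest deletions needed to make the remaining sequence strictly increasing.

4

Fewest deletions = n − (longest strictly increasing subsequence).
Patience tails:
2 → extends → [2]
8 → extends → [2, 8]
3 → replaces 8 → [2, 3]
10 → extends → [2, 3, 10]
6 → replaces 10 → [2, 3, 6]
5 → replaces 6 → [2, 3, 5]
6 → extends → [2, 3, 5, 6]
7 → extends → [2, 3, 5, 6, 7]
10 → extends → [2, 3, 5, 6, 7, 10]
6 → already a tail → [2, 3, 5, 6, 7, 10]
Longest strictly increasing subsequence has length 6, so deletions = 10 − 6 = 4.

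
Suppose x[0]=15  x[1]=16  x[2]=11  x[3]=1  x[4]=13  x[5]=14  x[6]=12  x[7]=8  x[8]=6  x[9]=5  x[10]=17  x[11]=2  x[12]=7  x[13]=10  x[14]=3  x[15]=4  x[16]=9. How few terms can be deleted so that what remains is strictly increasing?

12

Fewest deletions = n − (longest strictly increasing subsequence).
Patience tails:
15 → extends → [15]
16 → extends → [15, 16]
11 → replaces 15 → [11, 16]
1 → replaces 11 → [1, 16]
13 → replaces 16 → [1, 13]
14 → extends → [1, 13, 14]
12 → replaces 13 → [1, 12, 14]
8 → replaces 12 → [1, 8, 14]
6 → replaces 8 → [1, 6, 14]
5 → replaces 6 → [1, 5, 14]
17 → extends → [1, 5, 14, 17]
2 → replaces 5 → [1, 2, 14, 17]
7 → replaces 14 → [1, 2, 7, 17]
10 → replaces 17 → [1, 2, 7, 10]
3 → replaces 7 → [1, 2, 3, 10]
4 → replaces 10 → [1, 2, 3, 4]
9 → extends → [1, 2, 3, 4, 9]
Longest strictly increasing subsequence has length 5, so deletions = 17 − 5 = 12.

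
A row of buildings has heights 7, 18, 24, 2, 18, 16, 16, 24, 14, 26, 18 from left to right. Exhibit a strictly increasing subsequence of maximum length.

7, 18, 24, 26

Patience tails give the LIS length; then backtrack through the dp parents:
7 → extends → [7]
18 → extends → [7, 18]
24 → extends → [7, 18, 24]
2 → replaces 7 → [2, 18, 24]
18 → already a tail → [2, 18, 24]
16 → replaces 18 → [2, 16, 24]
16 → already a tail → [2, 16, 24]
24 → already a tail → [2, 16, 24]
14 → replaces 16 → [2, 14, 24]
26 → extends → [2, 14, 24, 26]
18 → replaces 24 → [2, 14, 18, 26]
Length 4; one witness is 7, 18, 24, 26.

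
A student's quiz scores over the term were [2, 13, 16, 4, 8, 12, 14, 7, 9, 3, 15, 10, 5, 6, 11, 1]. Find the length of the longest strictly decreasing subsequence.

5

Negate each value so 'decreasing' becomes 'increasing', then run patience tails on the negated sequence:
-2 → extends → [-2]
-13 → replaces -2 → [-13]
-16 → replaces -13 → [-16]
-4 → extends → [-16, -4]
-8 → replaces -4 → [-16, -8]
-12 → replaces -8 → [-16, -12]
-14 → replaces -12 → [-16, -14]
-7 → extends → [-16, -14, -7]
-9 → replaces -7 → [-16, -14, -9]
-3 → extends → [-16, -14, -9, -3]
-15 → replaces -14 → [-16, -15, -9, -3]
-10 → replaces -9 → [-16, -15, -10, -3]
-5 → replaces -3 → [-16, -15, -10, -5]
-6 → replaces -5 → [-16, -15, -10, -6]
-11 → replaces -10 → [-16, -15, -11, -6]
-1 → extends → [-16, -15, -11, -6, -1]
Five tails, so the longest strictly decreasing subsequence of the original has length 5.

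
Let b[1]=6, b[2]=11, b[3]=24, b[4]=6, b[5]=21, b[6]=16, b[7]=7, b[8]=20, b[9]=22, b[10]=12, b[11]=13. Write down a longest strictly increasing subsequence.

6, 11, 16, 20, 22

Patience tails give the LIS length; then backtrack through the dp parents:
6 → extends → [6]
11 → extends → [6, 11]
24 → extends → [6, 11, 24]
6 → already a tail → [6, 11, 24]
21 → replaces 24 → [6, 11, 21]
16 → replaces 21 → [6, 11, 16]
7 → replaces 11 → [6, 7, 16]
20 → extends → [6, 7, 16, 20]
22 → extends → [6, 7, 16, 20, 22]
12 → replaces 16 → [6, 7, 12, 20, 22]
13 → replaces 20 → [6, 7, 12, 13, 22]
Length 5; one witness is 6, 11, 16, 20, 22.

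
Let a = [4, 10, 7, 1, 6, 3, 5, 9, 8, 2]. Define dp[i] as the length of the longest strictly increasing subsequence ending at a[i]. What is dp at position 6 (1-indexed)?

dp[i] = 1 + max{dp[j] : j<i, a[j]<a[i]} (or 1 if no such j):
i:      1  2  3  4  5  6  7  8  9 10
a[i]:   4 10  7  1  6  3  5  9  8  2
dp:     1  2  2  1  2  2  3  4  4  2
At index 6 the value is 2.

2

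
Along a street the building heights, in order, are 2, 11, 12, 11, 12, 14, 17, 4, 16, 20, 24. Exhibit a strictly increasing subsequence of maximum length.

2, 11, 12, 14, 17, 20, 24

Patience tails give the LIS length; then backtrack through the dp parents:
2 → extends → [2]
11 → extends → [2, 11]
12 → extends → [2, 11, 12]
11 → already a tail → [2, 11, 12]
12 → already a tail → [2, 11, 12]
14 → extends → [2, 11, 12, 14]
17 → extends → [2, 11, 12, 14, 17]
4 → replaces 11 → [2, 4, 12, 14, 17]
16 → replaces 17 → [2, 4, 12, 14, 16]
20 → extends → [2, 4, 12, 14, 16, 20]
24 → extends → [2, 4, 12, 14, 16, 20, 24]
Length 7; one witness is 2, 11, 12, 14, 17, 20, 24.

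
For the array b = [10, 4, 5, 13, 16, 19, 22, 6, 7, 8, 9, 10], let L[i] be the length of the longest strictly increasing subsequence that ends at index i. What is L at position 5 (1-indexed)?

dp[i] = 1 + max{dp[j] : j<i, b[j]<b[i]} (or 1 if no such j):
i:      1  2  3  4  5  6  7  8  9 10 11 12
b[i]:  10  4  5 13 16 19 22  6  7  8  9 10
dp:     1  1  2  3  4  5  6  3  4  5  6  7
At index 5 the value is 4.

4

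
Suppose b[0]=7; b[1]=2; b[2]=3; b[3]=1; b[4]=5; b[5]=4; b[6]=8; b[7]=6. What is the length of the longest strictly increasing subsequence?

4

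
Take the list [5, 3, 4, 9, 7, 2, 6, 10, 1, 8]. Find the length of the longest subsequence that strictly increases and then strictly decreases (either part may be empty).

inc[i] = longest strictly increasing subsequence ending at i; dec[i] = longest strictly decreasing subsequence starting at i:
i:      1  2  3  4  5  6  7  8  9 10
a[i]:   5  3  4  9  7  2  6 10  1  8
inc:    1  1  2  3  3  1  3  4  1  4
dec:    4  3  3  4  3  2  2  2  1  1
Best peak at i=4 (value 9): inc=3, dec=4, length 3+4−1 = 6.

6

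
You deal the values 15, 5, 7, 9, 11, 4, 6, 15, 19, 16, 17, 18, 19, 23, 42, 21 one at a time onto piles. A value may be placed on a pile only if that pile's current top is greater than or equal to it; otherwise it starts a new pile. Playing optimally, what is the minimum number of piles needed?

Place each on the leftmost legal pile:
15 → new pile 1 (tops now [15])
5 → pile 1 (tops now [5])
7 → new pile 2 (tops now [5, 7])
9 → new pile 3 (tops now [5, 7, 9])
11 → new pile 4 (tops now [5, 7, 9, 11])
4 → pile 1 (tops now [4, 7, 9, 11])
6 → pile 2 (tops now [4, 6, 9, 11])
15 → new pile 5 (tops now [4, 6, 9, 11, 15])
19 → new pile 6 (tops now [4, 6, 9, 11, 15, 19])
16 → pile 6 (tops now [4, 6, 9, 11, 15, 16])
17 → new pile 7 (tops now [4, 6, 9, 11, 15, 16, 17])
18 → new pile 8 (tops now [4, 6, 9, 11, 15, 16, 17, 18])
19 → new pile 9 (tops now [4, 6, 9, 11, 15, 16, 17, 18, 19])
23 → new pile 10 (tops now [4, 6, 9, 11, 15, 16, 17, 18, 19, 23])
42 → new pile 11 (tops now [4, 6, 9, 11, 15, 16, 17, 18, 19, 23, 42])
21 → pile 10 (tops now [4, 6, 9, 11, 15, 16, 17, 18, 19, 21, 42])
Eleven piles.

11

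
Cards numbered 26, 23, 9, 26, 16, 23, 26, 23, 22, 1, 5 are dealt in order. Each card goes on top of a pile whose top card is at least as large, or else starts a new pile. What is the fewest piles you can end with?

Place each on the leftmost legal pile:
26 → new pile 1 (tops now [26])
23 → pile 1 (tops now [23])
9 → pile 1 (tops now [9])
26 → new pile 2 (tops now [9, 26])
16 → pile 2 (tops now [9, 16])
23 → new pile 3 (tops now [9, 16, 23])
26 → new pile 4 (tops now [9, 16, 23, 26])
23 → pile 3 (tops now [9, 16, 23, 26])
22 → pile 3 (tops now [9, 16, 22, 26])
1 → pile 1 (tops now [1, 16, 22, 26])
5 → pile 2 (tops now [1, 5, 22, 26])
Four piles.

4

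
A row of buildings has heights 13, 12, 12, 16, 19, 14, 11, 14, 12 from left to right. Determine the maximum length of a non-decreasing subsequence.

Let dp[i] be the length of the longest such subsequence ending at index i:
i:      1  2  3  4  5  6  7  8  9
a[i]:  13 12 12 16 19 14 11 14 12
dp:     1  1  2  3  4  3  1  4  3
Maximum dp value is 4.

4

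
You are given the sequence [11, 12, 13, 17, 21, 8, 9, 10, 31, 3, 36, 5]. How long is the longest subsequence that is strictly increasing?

7

Let dp[i] be the length of the longest such subsequence ending at index i:
i:      1  2  3  4  5  6  7  8  9 10 11 12
a[i]:  11 12 13 17 21  8  9 10 31  3 36  5
dp:     1  2  3  4  5  1  2  3  6  1  7  2
Maximum dp value is 7.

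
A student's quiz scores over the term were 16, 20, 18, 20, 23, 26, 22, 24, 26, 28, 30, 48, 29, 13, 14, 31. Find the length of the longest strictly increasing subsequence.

9

Track the smallest tail for each achievable length (strict):
16 → extends → [16]
20 → extends → [16, 20]
18 → replaces 20 → [16, 18]
20 → extends → [16, 18, 20]
23 → extends → [16, 18, 20, 23]
26 → extends → [16, 18, 20, 23, 26]
22 → replaces 23 → [16, 18, 20, 22, 26]
24 → replaces 26 → [16, 18, 20, 22, 24]
26 → extends → [16, 18, 20, 22, 24, 26]
28 → extends → [16, 18, 20, 22, 24, 26, 28]
30 → extends → [16, 18, 20, 22, 24, 26, 28, 30]
48 → extends → [16, 18, 20, 22, 24, 26, 28, 30, 48]
29 → replaces 30 → [16, 18, 20, 22, 24, 26, 28, 29, 48]
13 → replaces 16 → [13, 18, 20, 22, 24, 26, 28, 29, 48]
14 → replaces 18 → [13, 14, 20, 22, 24, 26, 28, 29, 48]
31 → replaces 48 → [13, 14, 20, 22, 24, 26, 28, 29, 31]
Nine tails, so the longest strictly increasing subsequence has length 9 (e.g. 16, 18, 20, 23, 24, 26, 28, 30, 48).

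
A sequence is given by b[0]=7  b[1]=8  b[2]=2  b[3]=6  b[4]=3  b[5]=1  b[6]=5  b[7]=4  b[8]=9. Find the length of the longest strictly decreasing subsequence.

Negate each value so 'decreasing' becomes 'increasing', then run patience tails on the negated sequence:
-7 → extends → [-7]
-8 → replaces -7 → [-8]
-2 → extends → [-8, -2]
-6 → replaces -2 → [-8, -6]
-3 → extends → [-8, -6, -3]
-1 → extends → [-8, -6, -3, -1]
-5 → replaces -3 → [-8, -6, -5, -1]
-4 → replaces -1 → [-8, -6, -5, -4]
-9 → replaces -8 → [-9, -6, -5, -4]
Four tails, so the longest strictly decreasing subsequence of the original has length 4.

4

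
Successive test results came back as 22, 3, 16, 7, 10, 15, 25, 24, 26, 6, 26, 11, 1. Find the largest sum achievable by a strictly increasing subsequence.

86

Let S[i] be the best sum of a strictly increasing subsequence ending at i:
i:      1  2  3  4  5  6  7  8  9 10 11 12 13
a[i]:  22  3 16  7 10 15 25 24 26  6 26 11  1
S:     22  3 19 10 20 35 60 59 86  9 86 31  1
Maximum is 86 (e.g. 3 + 7 + 10 + 15 + 25 + 26).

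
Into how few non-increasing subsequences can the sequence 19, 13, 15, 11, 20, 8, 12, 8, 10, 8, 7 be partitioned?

3

The minimum number of non-increasing subsequences covering a sequence equals the length of its longest strictly increasing subsequence.
LIS length is 3 (e.g. 13, 15, 20), so 3 piles are needed.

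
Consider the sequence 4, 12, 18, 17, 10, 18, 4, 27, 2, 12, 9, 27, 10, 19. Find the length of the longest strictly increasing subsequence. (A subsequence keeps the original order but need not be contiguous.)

Let dp[i] be the length of the longest such subsequence ending at index i:
i:      1  2  3  4  5  6  7  8  9 10 11 12 13 14
a[i]:   4 12 18 17 10 18  4 27  2 12  9 27 10 19
dp:     1  2  3  3  2  4  1  5  1  3  2  5  3  5
Maximum dp value is 5.

5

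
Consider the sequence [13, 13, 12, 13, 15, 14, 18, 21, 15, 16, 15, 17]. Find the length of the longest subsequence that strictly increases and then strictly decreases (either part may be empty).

7

inc[i] = longest strictly increasing subsequence ending at i; dec[i] = longest strictly decreasing subsequence starting at i:
i:      1  2  3  4  5  6  7  8  9 10 11 12
a[i]:  13 13 12 13 15 14 18 21 15 16 15 17
inc:    1  1  1  2  3  3  4  5  4  5  4  6
dec:    2  2  1  1  2  1  3  3  1  2  1  1
Best peak at i=8 (value 21): inc=5, dec=3, length 5+3−1 = 7.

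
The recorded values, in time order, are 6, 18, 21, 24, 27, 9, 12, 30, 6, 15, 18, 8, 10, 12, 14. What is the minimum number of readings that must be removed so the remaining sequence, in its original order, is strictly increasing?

Fewest deletions = n − (longest strictly increasing subsequence).
i:      1  2  3  4  5  6  7  8  9 10 11 12 13 14 15
a[i]:   6 18 21 24 27  9 12 30  6 15 18  8 10 12 14
dp:     1  2  3  4  5  2  3  6  1  4  5  2  3  4  5
max dp = 6, so deletions = 15 − 6 = 9.

9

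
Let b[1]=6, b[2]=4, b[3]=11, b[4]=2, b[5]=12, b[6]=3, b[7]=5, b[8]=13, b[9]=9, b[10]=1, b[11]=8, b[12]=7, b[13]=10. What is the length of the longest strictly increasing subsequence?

Track the smallest tail for each achievable length (strict):
6 → extends → [6]
4 → replaces 6 → [4]
11 → extends → [4, 11]
2 → replaces 4 → [2, 11]
12 → extends → [2, 11, 12]
3 → replaces 11 → [2, 3, 12]
5 → replaces 12 → [2, 3, 5]
13 → extends → [2, 3, 5, 13]
9 → replaces 13 → [2, 3, 5, 9]
1 → replaces 2 → [1, 3, 5, 9]
8 → replaces 9 → [1, 3, 5, 8]
7 → replaces 8 → [1, 3, 5, 7]
10 → extends → [1, 3, 5, 7, 10]
Five tails, so the longest strictly increasing subsequence has length 5 (e.g. 2, 3, 5, 9, 10).

5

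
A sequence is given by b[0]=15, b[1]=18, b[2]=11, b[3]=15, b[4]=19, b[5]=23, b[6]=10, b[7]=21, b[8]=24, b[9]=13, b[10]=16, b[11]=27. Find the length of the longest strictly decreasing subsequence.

Let dp[i] be the longest strictly decreasing subsequence ending at i:
i:      0  1  2  3  4  5  6  7  8  9 10 11
b[i]:  15 18 11 15 19 23 10 21 24 13 16 27
dp:     1  1  2  2  1  1  3  2  1  3  3  1
Maximum is 3.

3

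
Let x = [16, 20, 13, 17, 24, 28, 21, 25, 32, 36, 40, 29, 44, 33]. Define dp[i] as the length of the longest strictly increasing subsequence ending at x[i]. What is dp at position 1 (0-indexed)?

dp[i] = 1 + max{dp[j] : j<i, x[j]<x[i]} (or 1 if no such j):
i:      0  1  2  3  4  5  6  7  8  9 10 11 12 13
x[i]:  16 20 13 17 24 28 21 25 32 36 40 29 44 33
dp:     1  2  1  2  3  4  3  4  5  6  7  5  8  6
At index 1 the value is 2.

2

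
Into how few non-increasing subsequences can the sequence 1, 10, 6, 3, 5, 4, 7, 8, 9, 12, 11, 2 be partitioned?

7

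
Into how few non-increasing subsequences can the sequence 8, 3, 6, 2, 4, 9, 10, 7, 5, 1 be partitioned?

Place each on the leftmost legal pile:
8 → new pile 1 (tops now [8])
3 → pile 1 (tops now [3])
6 → new pile 2 (tops now [3, 6])
2 → pile 1 (tops now [2, 6])
4 → pile 2 (tops now [2, 4])
9 → new pile 3 (tops now [2, 4, 9])
10 → new pile 4 (tops now [2, 4, 9, 10])
7 → pile 3 (tops now [2, 4, 7, 10])
5 → pile 3 (tops now [2, 4, 5, 10])
1 → pile 1 (tops now [1, 4, 5, 10])
Four piles.

4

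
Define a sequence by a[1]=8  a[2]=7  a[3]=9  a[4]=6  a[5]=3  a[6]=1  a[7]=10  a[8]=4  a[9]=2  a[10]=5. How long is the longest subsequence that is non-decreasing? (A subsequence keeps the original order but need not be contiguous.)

Track the smallest tail for each achievable length (allowing ties):
8 → extends → [8]
7 → replaces 8 → [7]
9 → extends → [7, 9]
6 → replaces 7 → [6, 9]
3 → replaces 6 → [3, 9]
1 → replaces 3 → [1, 9]
10 → extends → [1, 9, 10]
4 → replaces 9 → [1, 4, 10]
2 → replaces 4 → [1, 2, 10]
5 → replaces 10 → [1, 2, 5]
Three tails, so the longest non-decreasing subsequence has length 3 (e.g. 8, 9, 10).

3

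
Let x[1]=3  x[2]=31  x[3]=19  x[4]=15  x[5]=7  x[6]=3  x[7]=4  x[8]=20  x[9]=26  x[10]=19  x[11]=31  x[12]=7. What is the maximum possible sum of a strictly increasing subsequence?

Let S[i] be the best sum of a strictly increasing subsequence ending at i:
i:      1  2  3  4  5  6  7  8  9 10 11 12
x[i]:   3 31 19 15  7  3  4 20 26 19 31  7
S:      3 34 22 18 10  3  7 42 68 37 99 14
Maximum is 99 (e.g. 3 + 19 + 20 + 26 + 31).

99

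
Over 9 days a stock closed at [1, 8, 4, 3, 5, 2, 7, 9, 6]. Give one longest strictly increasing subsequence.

Patience tails give the LIS length; then backtrack through the dp parents:
1 → extends → [1]
8 → extends → [1, 8]
4 → replaces 8 → [1, 4]
3 → replaces 4 → [1, 3]
5 → extends → [1, 3, 5]
2 → replaces 3 → [1, 2, 5]
7 → extends → [1, 2, 5, 7]
9 → extends → [1, 2, 5, 7, 9]
6 → replaces 7 → [1, 2, 5, 6, 9]
Length 5; one witness is 1, 4, 5, 7, 9.

1, 4, 5, 7, 9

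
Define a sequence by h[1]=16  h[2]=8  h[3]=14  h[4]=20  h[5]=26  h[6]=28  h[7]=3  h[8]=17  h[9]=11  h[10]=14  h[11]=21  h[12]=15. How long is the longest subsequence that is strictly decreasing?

Negate each value so 'decreasing' becomes 'increasing', then run patience tails on the negated sequence:
-16 → extends → [-16]
-8 → extends → [-16, -8]
-14 → replaces -8 → [-16, -14]
-20 → replaces -16 → [-20, -14]
-26 → replaces -20 → [-26, -14]
-28 → replaces -26 → [-28, -14]
-3 → extends → [-28, -14, -3]
-17 → replaces -14 → [-28, -17, -3]
-11 → replaces -3 → [-28, -17, -11]
-14 → replaces -11 → [-28, -17, -14]
-21 → replaces -17 → [-28, -21, -14]
-15 → replaces -14 → [-28, -21, -15]
Three tails, so the longest strictly decreasing subsequence of the original has length 3.

3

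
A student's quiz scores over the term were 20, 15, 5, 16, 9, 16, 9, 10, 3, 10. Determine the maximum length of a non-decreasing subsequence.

5

Track the smallest tail for each achievable length (allowing ties):
20 → extends → [20]
15 → replaces 20 → [15]
5 → replaces 15 → [5]
16 → extends → [5, 16]
9 → replaces 16 → [5, 9]
16 → extends → [5, 9, 16]
9 → replaces 16 → [5, 9, 9]
10 → extends → [5, 9, 9, 10]
3 → replaces 5 → [3, 9, 9, 10]
10 → extends → [3, 9, 9, 10, 10]
Five tails, so the longest non-decreasing subsequence has length 5 (e.g. 5, 9, 9, 10, 10).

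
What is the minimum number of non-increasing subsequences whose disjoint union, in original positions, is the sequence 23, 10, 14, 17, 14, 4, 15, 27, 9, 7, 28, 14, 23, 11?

The minimum number of non-increasing subsequences covering a sequence equals the length of its longest strictly increasing subsequence.
LIS length is 5 (e.g. 10, 14, 17, 27, 28), so 5 piles are needed.

5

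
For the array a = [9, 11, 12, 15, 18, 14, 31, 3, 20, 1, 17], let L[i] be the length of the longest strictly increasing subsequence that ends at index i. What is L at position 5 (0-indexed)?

dp[i] = 1 + max{dp[j] : j<i, a[j]<a[i]} (or 1 if no such j):
i:      0  1  2  3  4  5  6  7  8  9 10
a[i]:   9 11 12 15 18 14 31  3 20  1 17
dp:     1  2  3  4  5  4  6  1  6  1  5
At index 5 the value is 4.

4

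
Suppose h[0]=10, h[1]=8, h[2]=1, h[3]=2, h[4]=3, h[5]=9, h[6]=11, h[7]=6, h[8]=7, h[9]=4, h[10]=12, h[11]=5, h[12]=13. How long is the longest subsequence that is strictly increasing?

Let dp[i] be the length of the longest such subsequence ending at index i:
i:      0  1  2  3  4  5  6  7  8  9 10 11 12
h[i]:  10  8  1  2  3  9 11  6  7  4 12  5 13
dp:     1  1  1  2  3  4  5  4  5  4  6  5  7
Maximum dp value is 7.

7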